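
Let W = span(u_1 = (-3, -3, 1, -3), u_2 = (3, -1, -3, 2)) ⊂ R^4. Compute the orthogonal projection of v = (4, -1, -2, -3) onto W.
proj_W(v) = (555/419, -781/419, -853/419, 221/419)

Set up U = [u_1 | ... | u_2] ∈ R^(4×2). The projector onto W = col(U) is P = U (U^T U)^(-1) U^T.
Compute U^T U =
  [28, -15]
  [-15, 23],
and U^T v = (-2, 13).
Solve U^T U · c = U^T v for the coefficients: c = (149/419, 334/419). The projection is proj_W(v) = U c.
Check: (v - proj_W(v)) · u_1 = 0  (should be 0).
Check: (v - proj_W(v)) · u_2 = 0  (should be 0).
Result: proj_W(v) = (555/419, -781/419, -853/419, 221/419).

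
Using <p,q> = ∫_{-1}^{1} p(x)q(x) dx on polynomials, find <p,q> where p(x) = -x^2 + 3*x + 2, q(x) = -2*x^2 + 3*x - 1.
<p,q> = 4/5

Expand the product: p(x)·q(x) = 2*x^4 - 9*x^3 + 6*x^2 + 3*x - 2.
∫_{-1}^{1} of each monomial x^k gives [2/(k+1) if k even, 0 if k odd]. Integrating term-by-term (or equivalently evaluating the antiderivative F(x) = 2*x^5/5 - 9*x^4/4 + 2*x^3 + 3*x^2/2 - 2*x at the endpoints):
  F(1) − F(−1) = -7/20 − (-23/20) = 4/5.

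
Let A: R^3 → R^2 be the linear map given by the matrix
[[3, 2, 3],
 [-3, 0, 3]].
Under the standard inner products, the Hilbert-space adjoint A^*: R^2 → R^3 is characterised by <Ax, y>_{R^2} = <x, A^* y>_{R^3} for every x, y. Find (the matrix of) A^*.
A^* = A^T =
[[3, -3],
 [2, 0],
 [3, 3]]

For real matrices with standard dot products, the defining identity <Ax, y> = <x, A^* y> gives (Ax)^T y = x^T (A^*) y, i.e. x^T A^T y = x^T (A^*) y. Since this holds for all x, y, we must have A^* = A^T. Therefore
A^* =
[[3, -3],
 [2, 0],
 [3, 3]].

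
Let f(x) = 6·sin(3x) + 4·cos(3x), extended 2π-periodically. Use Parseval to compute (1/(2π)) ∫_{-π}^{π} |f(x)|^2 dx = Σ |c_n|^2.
Σ |c_n|^2 = 26

Expand |f|^2 and use orthogonality of {sin(nx), cos(mx)} on [-π, π]:
  ∫_{-π}^{π} sin(nx)^2 dx = π, ∫ cos(mx)^2 dx = π, and cross terms integrate to 0.
So ∫_{-π}^{π} f(x)^2 dx = 6^2 · π + 4^2 · π = (36 + 16)π.
Divide by 2π: (36 + 16)/2 = 26.
By Parseval, this equals Σ |c_n|^2.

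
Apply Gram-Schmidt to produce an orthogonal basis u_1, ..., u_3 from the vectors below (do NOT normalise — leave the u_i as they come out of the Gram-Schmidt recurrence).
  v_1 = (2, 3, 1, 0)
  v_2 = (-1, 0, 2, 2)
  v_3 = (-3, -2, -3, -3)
Orthogonal basis:
  u_1 = (2, 3, 1, 0)
  u_2 = (-1, 0, 2, 2)
  u_3 = (-13/7, 17/14, 1/14, -1)

Apply the Gram-Schmidt recurrence
  u_1 = v_1
  u_i = v_i − Σ_{j<i} ((v_i · u_j) / (u_j · u_j)) · u_j.

Step by step this gives:
  u_1 = (2, 3, 1, 0)
  u_2 = (-1, 0, 2, 2)
  u_3 = (-13/7, 17/14, 1/14, -1)

Orthogonality check:
  u_2 · u_1 = 0 (should be 0)
  u_3 · u_1 = 0 (should be 0)
  u_3 · u_2 = 0 (should be 0)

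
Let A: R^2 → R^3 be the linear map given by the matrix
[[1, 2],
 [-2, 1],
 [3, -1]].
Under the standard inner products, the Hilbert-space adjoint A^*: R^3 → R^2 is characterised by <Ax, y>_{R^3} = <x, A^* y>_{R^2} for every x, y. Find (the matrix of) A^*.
A^* = A^T =
[[1, -2, 3],
 [2, 1, -1]]

For real matrices with standard dot products, the defining identity <Ax, y> = <x, A^* y> gives (Ax)^T y = x^T (A^*) y, i.e. x^T A^T y = x^T (A^*) y. Since this holds for all x, y, we must have A^* = A^T. Therefore
A^* =
[[1, -2, 3],
 [2, 1, -1]].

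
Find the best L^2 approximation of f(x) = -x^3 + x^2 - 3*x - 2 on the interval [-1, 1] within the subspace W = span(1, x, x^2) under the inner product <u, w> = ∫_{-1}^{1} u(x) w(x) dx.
g(x) = x^2 - 18*x/5 - 2

The best approximation g ∈ W is the orthogonal projection of f onto W. Writing g = a_0 + a_1 x + a_2 x^2, the coefficients solve the normal equations G · a = b where
  G_{ij} = <φ_i, φ_j> and b_i = <f, φ_i>, with φ_0 = 1, φ_1 = x, φ_2 = x^2.
G =
  [2, 0, 2/3]
  [0, 2/3, 0]
  [2/3, 0, 2/5],
b = (-10/3, -12/5, -14/15).
Solving gives a_0 = -2, a_1 = -18/5, a_2 = 1, so
  g(x) = x^2 - 18*x/5 - 2.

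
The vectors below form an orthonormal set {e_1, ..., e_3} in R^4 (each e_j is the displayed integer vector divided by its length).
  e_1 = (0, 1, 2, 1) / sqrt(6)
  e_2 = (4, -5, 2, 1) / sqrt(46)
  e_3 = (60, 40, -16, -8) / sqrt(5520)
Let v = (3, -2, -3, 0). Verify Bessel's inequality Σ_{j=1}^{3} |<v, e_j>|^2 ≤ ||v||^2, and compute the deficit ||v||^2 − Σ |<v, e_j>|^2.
Σ |<v, e_j>|^2 = 101/5; ||v||^2 = 22; deficit = 9/5

Write each e_j = u_j / sqrt(<u_j, u_j>) where u_j is the displayed integer vector. Then <v, e_j> = <v, u_j> / sqrt(<u_j, u_j>), so |<v, e_j>|^2 = <v, u_j>^2 / <u_j, u_j>.
Coefficients: <v, e_1> = -8/sqrt(6), <v, e_2> = 16/sqrt(46), <v, e_3> = 148/sqrt(5520).
Square and sum: Σ |<v, e_j>|^2 = 101/5.
Compute ||v||^2 = v·v = 22.
Deficit = 22 − 101/5 = 9/5 ≥ 0, confirming Bessel's inequality. (The deficit equals ||v − Σ <v,e_j> e_j||^2, the squared distance from v to span{e_j}.)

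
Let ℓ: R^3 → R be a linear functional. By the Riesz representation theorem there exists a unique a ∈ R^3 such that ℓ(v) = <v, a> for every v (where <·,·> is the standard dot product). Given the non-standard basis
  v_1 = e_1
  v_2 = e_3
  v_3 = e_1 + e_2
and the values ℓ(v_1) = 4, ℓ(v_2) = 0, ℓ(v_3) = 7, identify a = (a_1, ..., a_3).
a = (4, 3, 0)

Write a = (a_1, ..., a_3) in the standard basis. For each basis vector v_i, ℓ(v_i) = <v_i, a> is a linear equation in the a_j's. Collect the n equations into a matrix system V a = ℓ, where row i of V is v_i (expressed in the standard basis). Since V is invertible (lower-triangular with 1s on the diagonal, up to permutation), solve by back-substitution:
  V =
[[1, 0, 0],
 [0, 0, 1],
 [1, 1, 0]]
  V a = (4, 0, 7)
Solving gives a = (4, 3, 0).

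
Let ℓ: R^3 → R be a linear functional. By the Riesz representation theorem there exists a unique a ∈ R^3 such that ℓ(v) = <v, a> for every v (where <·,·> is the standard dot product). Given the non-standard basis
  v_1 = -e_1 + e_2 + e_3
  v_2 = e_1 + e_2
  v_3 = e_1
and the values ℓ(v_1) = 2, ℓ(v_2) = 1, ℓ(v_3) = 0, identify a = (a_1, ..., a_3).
a = (0, 1, 1)

Write a = (a_1, ..., a_3) in the standard basis. For each basis vector v_i, ℓ(v_i) = <v_i, a> is a linear equation in the a_j's. Collect the n equations into a matrix system V a = ℓ, where row i of V is v_i (expressed in the standard basis). Since V is invertible (lower-triangular with 1s on the diagonal, up to permutation), solve by back-substitution:
  V =
[[-1, 1, 1],
 [1, 1, 0],
 [1, 0, 0]]
  V a = (2, 1, 0)
Solving gives a = (0, 1, 1).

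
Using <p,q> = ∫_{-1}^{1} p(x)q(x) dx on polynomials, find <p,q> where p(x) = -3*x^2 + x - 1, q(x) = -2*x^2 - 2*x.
<p,q> = 12/5

Expand the product: p(x)·q(x) = 6*x^4 + 4*x^3 + 2*x.
∫_{-1}^{1} of each monomial x^k gives [2/(k+1) if k even, 0 if k odd]. Integrating term-by-term (or equivalently evaluating the antiderivative F(x) = 6*x^5/5 + x^4 + x^2 at the endpoints):
  F(1) − F(−1) = 16/5 − (4/5) = 12/5.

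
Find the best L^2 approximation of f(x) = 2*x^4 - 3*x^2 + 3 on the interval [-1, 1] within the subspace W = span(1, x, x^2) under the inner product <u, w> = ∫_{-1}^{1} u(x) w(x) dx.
g(x) = 99/35 - 9*x^2/7

The best approximation g ∈ W is the orthogonal projection of f onto W. Writing g = a_0 + a_1 x + a_2 x^2, the coefficients solve the normal equations G · a = b where
  G_{ij} = <φ_i, φ_j> and b_i = <f, φ_i>, with φ_0 = 1, φ_1 = x, φ_2 = x^2.
G =
  [2, 0, 2/3]
  [0, 2/3, 0]
  [2/3, 0, 2/5],
b = (24/5, 0, 48/35).
Solving gives a_0 = 99/35, a_1 = 0, a_2 = -9/7, so
  g(x) = 99/35 - 9*x^2/7.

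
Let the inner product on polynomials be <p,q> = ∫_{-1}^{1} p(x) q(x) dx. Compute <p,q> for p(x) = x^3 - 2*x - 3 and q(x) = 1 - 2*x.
<p,q> = -62/15

Expand the product: p(x)·q(x) = -2*x^4 + x^3 + 4*x^2 + 4*x - 3.
∫_{-1}^{1} of each monomial x^k gives [2/(k+1) if k even, 0 if k odd]. Integrating term-by-term (or equivalently evaluating the antiderivative F(x) = -2*x^5/5 + x^4/4 + 4*x^3/3 + 2*x^2 - 3*x at the endpoints):
  F(1) − F(−1) = 11/60 − (259/60) = -62/15.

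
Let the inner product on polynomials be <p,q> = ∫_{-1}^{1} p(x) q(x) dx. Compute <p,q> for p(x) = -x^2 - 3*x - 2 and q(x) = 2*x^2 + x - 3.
<p,q> = 128/15

Expand the product: p(x)·q(x) = -2*x^4 - 7*x^3 - 4*x^2 + 7*x + 6.
∫_{-1}^{1} of each monomial x^k gives [2/(k+1) if k even, 0 if k odd]. Integrating term-by-term (or equivalently evaluating the antiderivative F(x) = -2*x^5/5 - 7*x^4/4 - 4*x^3/3 + 7*x^2/2 + 6*x at the endpoints):
  F(1) − F(−1) = 361/60 − (-151/60) = 128/15.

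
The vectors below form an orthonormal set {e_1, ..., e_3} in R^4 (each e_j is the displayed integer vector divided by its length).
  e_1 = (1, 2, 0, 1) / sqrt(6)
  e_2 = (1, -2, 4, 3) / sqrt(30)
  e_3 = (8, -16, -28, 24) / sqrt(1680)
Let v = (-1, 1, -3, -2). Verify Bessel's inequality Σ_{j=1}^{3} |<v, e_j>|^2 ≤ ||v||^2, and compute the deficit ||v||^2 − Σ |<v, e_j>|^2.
Σ |<v, e_j>|^2 = 314/21; ||v||^2 = 15; deficit = 1/21

Write each e_j = u_j / sqrt(<u_j, u_j>) where u_j is the displayed integer vector. Then <v, e_j> = <v, u_j> / sqrt(<u_j, u_j>), so |<v, e_j>|^2 = <v, u_j>^2 / <u_j, u_j>.
Coefficients: <v, e_1> = -1/sqrt(6), <v, e_2> = -21/sqrt(30), <v, e_3> = 12/sqrt(1680).
Square and sum: Σ |<v, e_j>|^2 = 314/21.
Compute ||v||^2 = v·v = 15.
Deficit = 15 − 314/21 = 1/21 ≥ 0, confirming Bessel's inequality. (The deficit equals ||v − Σ <v,e_j> e_j||^2, the squared distance from v to span{e_j}.)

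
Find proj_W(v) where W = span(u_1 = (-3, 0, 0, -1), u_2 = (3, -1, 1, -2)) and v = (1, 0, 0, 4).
proj_W(v) = (123/101, 99/101, -99/101, 338/101)

Set up U = [u_1 | ... | u_2] ∈ R^(4×2). The projector onto W = col(U) is P = U (U^T U)^(-1) U^T.
Compute U^T U =
  [10, -7]
  [-7, 15],
and U^T v = (-7, -5).
Solve U^T U · c = U^T v for the coefficients: c = (-140/101, -99/101). The projection is proj_W(v) = U c.
Check: (v - proj_W(v)) · u_1 = 0  (should be 0).
Check: (v - proj_W(v)) · u_2 = 0  (should be 0).
Result: proj_W(v) = (123/101, 99/101, -99/101, 338/101).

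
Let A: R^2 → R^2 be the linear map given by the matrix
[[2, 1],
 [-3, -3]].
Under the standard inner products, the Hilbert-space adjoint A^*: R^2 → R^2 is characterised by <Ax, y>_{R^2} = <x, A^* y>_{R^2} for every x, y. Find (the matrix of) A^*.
A^* = A^T =
[[2, -3],
 [1, -3]]

For real matrices with standard dot products, the defining identity <Ax, y> = <x, A^* y> gives (Ax)^T y = x^T (A^*) y, i.e. x^T A^T y = x^T (A^*) y. Since this holds for all x, y, we must have A^* = A^T. Therefore
A^* =
[[2, -3],
 [1, -3]].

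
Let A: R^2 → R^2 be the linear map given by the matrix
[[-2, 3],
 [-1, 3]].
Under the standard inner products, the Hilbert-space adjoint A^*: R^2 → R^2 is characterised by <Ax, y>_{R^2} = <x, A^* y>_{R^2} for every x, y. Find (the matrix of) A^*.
A^* = A^T =
[[-2, -1],
 [3, 3]]

For real matrices with standard dot products, the defining identity <Ax, y> = <x, A^* y> gives (Ax)^T y = x^T (A^*) y, i.e. x^T A^T y = x^T (A^*) y. Since this holds for all x, y, we must have A^* = A^T. Therefore
A^* =
[[-2, -1],
 [3, 3]].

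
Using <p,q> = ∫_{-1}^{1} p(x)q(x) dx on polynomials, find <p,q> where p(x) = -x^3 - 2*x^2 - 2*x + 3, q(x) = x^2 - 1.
<p,q> = -52/15

Expand the product: p(x)·q(x) = -x^5 - 2*x^4 - x^3 + 5*x^2 + 2*x - 3.
∫_{-1}^{1} of each monomial x^k gives [2/(k+1) if k even, 0 if k odd]. Integrating term-by-term (or equivalently evaluating the antiderivative F(x) = -x^6/6 - 2*x^5/5 - x^4/4 + 5*x^3/3 + x^2 - 3*x at the endpoints):
  F(1) − F(−1) = -23/20 − (139/60) = -52/15.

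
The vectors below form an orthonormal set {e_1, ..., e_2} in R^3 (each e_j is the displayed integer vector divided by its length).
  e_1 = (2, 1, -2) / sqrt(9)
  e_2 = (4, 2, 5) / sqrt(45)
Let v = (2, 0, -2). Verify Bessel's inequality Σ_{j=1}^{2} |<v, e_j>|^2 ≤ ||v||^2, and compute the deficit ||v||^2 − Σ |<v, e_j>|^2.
Σ |<v, e_j>|^2 = 36/5; ||v||^2 = 8; deficit = 4/5

Write each e_j = u_j / sqrt(<u_j, u_j>) where u_j is the displayed integer vector. Then <v, e_j> = <v, u_j> / sqrt(<u_j, u_j>), so |<v, e_j>|^2 = <v, u_j>^2 / <u_j, u_j>.
Coefficients: <v, e_1> = 8/sqrt(9), <v, e_2> = -2/sqrt(45).
Square and sum: Σ |<v, e_j>|^2 = 36/5.
Compute ||v||^2 = v·v = 8.
Deficit = 8 − 36/5 = 4/5 ≥ 0, confirming Bessel's inequality. (The deficit equals ||v − Σ <v,e_j> e_j||^2, the squared distance from v to span{e_j}.)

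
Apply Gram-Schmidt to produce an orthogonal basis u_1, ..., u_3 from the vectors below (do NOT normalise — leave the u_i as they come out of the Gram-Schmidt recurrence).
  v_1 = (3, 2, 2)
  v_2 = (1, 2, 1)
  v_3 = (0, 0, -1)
Orthogonal basis:
  u_1 = (3, 2, 2)
  u_2 = (-10/17, 16/17, -1/17)
  u_3 = (8/21, 4/21, -16/21)

Apply the Gram-Schmidt recurrence
  u_1 = v_1
  u_i = v_i − Σ_{j<i} ((v_i · u_j) / (u_j · u_j)) · u_j.

Step by step this gives:
  u_1 = (3, 2, 2)
  u_2 = (-10/17, 16/17, -1/17)
  u_3 = (8/21, 4/21, -16/21)

Orthogonality check:
  u_2 · u_1 = 0 (should be 0)
  u_3 · u_1 = 0 (should be 0)
  u_3 · u_2 = 0 (should be 0)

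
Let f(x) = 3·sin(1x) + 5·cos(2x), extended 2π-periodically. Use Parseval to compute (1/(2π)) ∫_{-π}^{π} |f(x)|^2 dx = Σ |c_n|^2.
Σ |c_n|^2 = 17

Expand |f|^2 and use orthogonality of {sin(nx), cos(mx)} on [-π, π]:
  ∫_{-π}^{π} sin(nx)^2 dx = π, ∫ cos(mx)^2 dx = π, and cross terms integrate to 0.
So ∫_{-π}^{π} f(x)^2 dx = 3^2 · π + 5^2 · π = (9 + 25)π.
Divide by 2π: (9 + 25)/2 = 17.
By Parseval, this equals Σ |c_n|^2.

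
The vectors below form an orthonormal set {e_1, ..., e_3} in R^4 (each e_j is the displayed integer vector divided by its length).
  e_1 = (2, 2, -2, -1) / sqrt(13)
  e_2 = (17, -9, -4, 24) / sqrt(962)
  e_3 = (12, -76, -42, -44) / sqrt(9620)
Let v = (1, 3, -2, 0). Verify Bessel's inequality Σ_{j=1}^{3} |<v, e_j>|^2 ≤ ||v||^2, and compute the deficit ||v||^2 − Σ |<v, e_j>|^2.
Σ |<v, e_j>|^2 = 838/65; ||v||^2 = 14; deficit = 72/65

Write each e_j = u_j / sqrt(<u_j, u_j>) where u_j is the displayed integer vector. Then <v, e_j> = <v, u_j> / sqrt(<u_j, u_j>), so |<v, e_j>|^2 = <v, u_j>^2 / <u_j, u_j>.
Coefficients: <v, e_1> = 12/sqrt(13), <v, e_2> = -2/sqrt(962), <v, e_3> = -132/sqrt(9620).
Square and sum: Σ |<v, e_j>|^2 = 838/65.
Compute ||v||^2 = v·v = 14.
Deficit = 14 − 838/65 = 72/65 ≥ 0, confirming Bessel's inequality. (The deficit equals ||v − Σ <v,e_j> e_j||^2, the squared distance from v to span{e_j}.)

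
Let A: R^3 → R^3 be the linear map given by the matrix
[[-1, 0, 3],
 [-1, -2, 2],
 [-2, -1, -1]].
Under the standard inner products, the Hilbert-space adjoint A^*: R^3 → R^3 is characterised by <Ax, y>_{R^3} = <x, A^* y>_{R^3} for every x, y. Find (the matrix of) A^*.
A^* = A^T =
[[-1, -1, -2],
 [0, -2, -1],
 [3, 2, -1]]

For real matrices with standard dot products, the defining identity <Ax, y> = <x, A^* y> gives (Ax)^T y = x^T (A^*) y, i.e. x^T A^T y = x^T (A^*) y. Since this holds for all x, y, we must have A^* = A^T. Therefore
A^* =
[[-1, -1, -2],
 [0, -2, -1],
 [3, 2, -1]].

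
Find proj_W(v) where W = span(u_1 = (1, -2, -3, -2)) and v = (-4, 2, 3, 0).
proj_W(v) = (-17/18, 17/9, 17/6, 17/9)

Set up U = [u_1 | ... | u_1] ∈ R^(4×1). The projector onto W = col(U) is P = U (U^T U)^(-1) U^T.
Compute U^T U =
  [18],
and U^T v = (-17).
Solve U^T U · c = U^T v for the coefficients: c = (-17/18). The projection is proj_W(v) = U c.
Check: (v - proj_W(v)) · u_1 = 0  (should be 0).
Result: proj_W(v) = (-17/18, 17/9, 17/6, 17/9).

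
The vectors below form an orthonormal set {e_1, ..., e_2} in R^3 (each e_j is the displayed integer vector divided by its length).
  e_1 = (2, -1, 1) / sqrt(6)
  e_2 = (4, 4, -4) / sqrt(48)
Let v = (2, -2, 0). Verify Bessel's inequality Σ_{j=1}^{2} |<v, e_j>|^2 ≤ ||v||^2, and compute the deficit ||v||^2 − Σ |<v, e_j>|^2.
Σ |<v, e_j>|^2 = 6; ||v||^2 = 8; deficit = 2

Write each e_j = u_j / sqrt(<u_j, u_j>) where u_j is the displayed integer vector. Then <v, e_j> = <v, u_j> / sqrt(<u_j, u_j>), so |<v, e_j>|^2 = <v, u_j>^2 / <u_j, u_j>.
Coefficients: <v, e_1> = 6/sqrt(6), <v, e_2> = 0/sqrt(48).
Square and sum: Σ |<v, e_j>|^2 = 6.
Compute ||v||^2 = v·v = 8.
Deficit = 8 − 6 = 2 ≥ 0, confirming Bessel's inequality. (The deficit equals ||v − Σ <v,e_j> e_j||^2, the squared distance from v to span{e_j}.)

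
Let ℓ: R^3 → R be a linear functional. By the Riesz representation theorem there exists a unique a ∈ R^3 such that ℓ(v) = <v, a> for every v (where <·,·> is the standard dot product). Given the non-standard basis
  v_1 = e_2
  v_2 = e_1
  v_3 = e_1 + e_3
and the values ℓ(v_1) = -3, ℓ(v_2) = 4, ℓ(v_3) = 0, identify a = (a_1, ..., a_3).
a = (4, -3, -4)

Write a = (a_1, ..., a_3) in the standard basis. For each basis vector v_i, ℓ(v_i) = <v_i, a> is a linear equation in the a_j's. Collect the n equations into a matrix system V a = ℓ, where row i of V is v_i (expressed in the standard basis). Since V is invertible (lower-triangular with 1s on the diagonal, up to permutation), solve by back-substitution:
  V =
[[0, 1, 0],
 [1, 0, 0],
 [1, 0, 1]]
  V a = (-3, 4, 0)
Solving gives a = (4, -3, -4).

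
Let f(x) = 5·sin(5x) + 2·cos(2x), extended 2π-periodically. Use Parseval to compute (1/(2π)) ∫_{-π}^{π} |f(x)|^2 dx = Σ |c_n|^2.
Σ |c_n|^2 = 29/2

Expand |f|^2 and use orthogonality of {sin(nx), cos(mx)} on [-π, π]:
  ∫_{-π}^{π} sin(nx)^2 dx = π, ∫ cos(mx)^2 dx = π, and cross terms integrate to 0.
So ∫_{-π}^{π} f(x)^2 dx = 5^2 · π + 2^2 · π = (25 + 4)π.
Divide by 2π: (25 + 4)/2 = 29/2.
By Parseval, this equals Σ |c_n|^2.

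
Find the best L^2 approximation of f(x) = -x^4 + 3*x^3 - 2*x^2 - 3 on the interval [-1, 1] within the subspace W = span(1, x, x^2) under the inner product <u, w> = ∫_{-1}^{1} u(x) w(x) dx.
g(x) = -20*x^2/7 + 9*x/5 - 102/35

The best approximation g ∈ W is the orthogonal projection of f onto W. Writing g = a_0 + a_1 x + a_2 x^2, the coefficients solve the normal equations G · a = b where
  G_{ij} = <φ_i, φ_j> and b_i = <f, φ_i>, with φ_0 = 1, φ_1 = x, φ_2 = x^2.
G =
  [2, 0, 2/3]
  [0, 2/3, 0]
  [2/3, 0, 2/5],
b = (-116/15, 6/5, -108/35).
Solving gives a_0 = -102/35, a_1 = 9/5, a_2 = -20/7, so
  g(x) = -20*x^2/7 + 9*x/5 - 102/35.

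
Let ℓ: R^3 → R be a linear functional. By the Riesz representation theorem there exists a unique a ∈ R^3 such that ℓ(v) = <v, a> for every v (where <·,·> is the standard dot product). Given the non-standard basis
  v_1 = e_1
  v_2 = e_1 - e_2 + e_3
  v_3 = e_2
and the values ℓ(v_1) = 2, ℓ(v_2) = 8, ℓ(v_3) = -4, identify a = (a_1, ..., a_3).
a = (2, -4, 2)

Write a = (a_1, ..., a_3) in the standard basis. For each basis vector v_i, ℓ(v_i) = <v_i, a> is a linear equation in the a_j's. Collect the n equations into a matrix system V a = ℓ, where row i of V is v_i (expressed in the standard basis). Since V is invertible (lower-triangular with 1s on the diagonal, up to permutation), solve by back-substitution:
  V =
[[1, 0, 0],
 [1, -1, 1],
 [0, 1, 0]]
  V a = (2, 8, -4)
Solving gives a = (2, -4, 2).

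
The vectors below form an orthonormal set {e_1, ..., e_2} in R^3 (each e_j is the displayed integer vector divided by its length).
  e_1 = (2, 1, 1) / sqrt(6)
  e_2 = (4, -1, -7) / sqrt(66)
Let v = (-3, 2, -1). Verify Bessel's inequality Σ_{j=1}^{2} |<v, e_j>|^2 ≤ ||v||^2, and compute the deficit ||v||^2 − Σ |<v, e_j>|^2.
Σ |<v, e_j>|^2 = 54/11; ||v||^2 = 14; deficit = 100/11

Write each e_j = u_j / sqrt(<u_j, u_j>) where u_j is the displayed integer vector. Then <v, e_j> = <v, u_j> / sqrt(<u_j, u_j>), so |<v, e_j>|^2 = <v, u_j>^2 / <u_j, u_j>.
Coefficients: <v, e_1> = -5/sqrt(6), <v, e_2> = -7/sqrt(66).
Square and sum: Σ |<v, e_j>|^2 = 54/11.
Compute ||v||^2 = v·v = 14.
Deficit = 14 − 54/11 = 100/11 ≥ 0, confirming Bessel's inequality. (The deficit equals ||v − Σ <v,e_j> e_j||^2, the squared distance from v to span{e_j}.)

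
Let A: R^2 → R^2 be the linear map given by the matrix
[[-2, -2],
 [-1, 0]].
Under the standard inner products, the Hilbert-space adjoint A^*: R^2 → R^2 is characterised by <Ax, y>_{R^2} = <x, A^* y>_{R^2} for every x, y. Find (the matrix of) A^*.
A^* = A^T =
[[-2, -1],
 [-2, 0]]

For real matrices with standard dot products, the defining identity <Ax, y> = <x, A^* y> gives (Ax)^T y = x^T (A^*) y, i.e. x^T A^T y = x^T (A^*) y. Since this holds for all x, y, we must have A^* = A^T. Therefore
A^* =
[[-2, -1],
 [-2, 0]].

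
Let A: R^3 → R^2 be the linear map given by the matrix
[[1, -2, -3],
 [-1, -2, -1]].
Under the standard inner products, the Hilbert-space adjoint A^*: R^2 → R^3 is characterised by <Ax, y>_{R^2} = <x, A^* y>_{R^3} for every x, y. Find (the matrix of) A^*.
A^* = A^T =
[[1, -1],
 [-2, -2],
 [-3, -1]]

For real matrices with standard dot products, the defining identity <Ax, y> = <x, A^* y> gives (Ax)^T y = x^T (A^*) y, i.e. x^T A^T y = x^T (A^*) y. Since this holds for all x, y, we must have A^* = A^T. Therefore
A^* =
[[1, -1],
 [-2, -2],
 [-3, -1]].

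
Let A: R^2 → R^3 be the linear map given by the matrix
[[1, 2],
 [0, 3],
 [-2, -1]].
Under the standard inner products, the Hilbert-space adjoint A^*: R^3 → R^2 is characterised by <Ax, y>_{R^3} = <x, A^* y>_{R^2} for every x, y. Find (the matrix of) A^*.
A^* = A^T =
[[1, 0, -2],
 [2, 3, -1]]

For real matrices with standard dot products, the defining identity <Ax, y> = <x, A^* y> gives (Ax)^T y = x^T (A^*) y, i.e. x^T A^T y = x^T (A^*) y. Since this holds for all x, y, we must have A^* = A^T. Therefore
A^* =
[[1, 0, -2],
 [2, 3, -1]].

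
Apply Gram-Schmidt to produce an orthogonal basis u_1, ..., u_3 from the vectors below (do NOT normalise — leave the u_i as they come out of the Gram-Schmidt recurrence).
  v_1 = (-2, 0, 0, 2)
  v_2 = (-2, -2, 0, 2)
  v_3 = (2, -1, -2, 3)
Orthogonal basis:
  u_1 = (-2, 0, 0, 2)
  u_2 = (0, -2, 0, 0)
  u_3 = (5/2, 0, -2, 5/2)

Apply the Gram-Schmidt recurrence
  u_1 = v_1
  u_i = v_i − Σ_{j<i} ((v_i · u_j) / (u_j · u_j)) · u_j.

Step by step this gives:
  u_1 = (-2, 0, 0, 2)
  u_2 = (0, -2, 0, 0)
  u_3 = (5/2, 0, -2, 5/2)

Orthogonality check:
  u_2 · u_1 = 0 (should be 0)
  u_3 · u_1 = 0 (should be 0)
  u_3 · u_2 = 0 (should be 0)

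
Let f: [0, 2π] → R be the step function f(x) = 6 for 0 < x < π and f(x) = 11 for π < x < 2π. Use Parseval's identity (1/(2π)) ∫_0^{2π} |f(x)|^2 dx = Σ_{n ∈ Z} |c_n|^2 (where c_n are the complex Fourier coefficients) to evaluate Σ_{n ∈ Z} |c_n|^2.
Σ |c_n|^2 = 157/2

Parseval equates the L^2 energy of f (normalised by 1/(2π)) with the ℓ^2 sum of its Fourier coefficients: (1/(2π)) ∫_0^{2π} |f|^2 = Σ |c_n|^2.
Compute the left side: (1/(2π)) [∫_0^π 6^2 dx + ∫_π^{2π} 11^2 dx] = (1/(2π)) · (36π + 121π) = (36 + 121)/2 = 157/2.
So Σ_{n ∈ Z} |c_n|^2 = 157/2.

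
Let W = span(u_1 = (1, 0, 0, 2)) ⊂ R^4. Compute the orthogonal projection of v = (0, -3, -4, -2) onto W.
proj_W(v) = (-4/5, 0, 0, -8/5)

Set up U = [u_1 | ... | u_1] ∈ R^(4×1). The projector onto W = col(U) is P = U (U^T U)^(-1) U^T.
Compute U^T U =
  [5],
and U^T v = (-4).
Solve U^T U · c = U^T v for the coefficients: c = (-4/5). The projection is proj_W(v) = U c.
Check: (v - proj_W(v)) · u_1 = 0  (should be 0).
Result: proj_W(v) = (-4/5, 0, 0, -8/5).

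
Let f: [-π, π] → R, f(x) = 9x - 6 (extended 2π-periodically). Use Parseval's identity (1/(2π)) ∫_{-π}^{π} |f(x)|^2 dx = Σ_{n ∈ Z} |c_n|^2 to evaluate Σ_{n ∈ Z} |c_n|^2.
Σ |c_n|^2 = 27π^2 + 36

Expand and integrate term by term over [-π, π]:
  ∫ (9x)^2 dx = 81·(2π^3/3); ∫ 2·9·(-6)·x dx = 0 (odd integrand); ∫ (-6)^2 dx = 36·2π.
So (1/(2π)) ∫_{-π}^{π} (9x - 6)^2 dx = 81π^2/3 + 36 = 27π^2 + 36.
Parseval ⇒ Σ |c_n|^2 = 27π^2 + 36.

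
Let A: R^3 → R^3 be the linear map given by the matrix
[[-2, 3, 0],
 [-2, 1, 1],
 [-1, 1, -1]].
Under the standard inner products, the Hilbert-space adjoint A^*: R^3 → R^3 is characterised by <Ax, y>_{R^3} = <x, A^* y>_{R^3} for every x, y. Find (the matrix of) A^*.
A^* = A^T =
[[-2, -2, -1],
 [3, 1, 1],
 [0, 1, -1]]

For real matrices with standard dot products, the defining identity <Ax, y> = <x, A^* y> gives (Ax)^T y = x^T (A^*) y, i.e. x^T A^T y = x^T (A^*) y. Since this holds for all x, y, we must have A^* = A^T. Therefore
A^* =
[[-2, -2, -1],
 [3, 1, 1],
 [0, 1, -1]].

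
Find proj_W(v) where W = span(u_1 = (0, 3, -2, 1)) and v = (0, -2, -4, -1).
proj_W(v) = (0, 3/14, -1/7, 1/14)

Set up U = [u_1 | ... | u_1] ∈ R^(4×1). The projector onto W = col(U) is P = U (U^T U)^(-1) U^T.
Compute U^T U =
  [14],
and U^T v = (1).
Solve U^T U · c = U^T v for the coefficients: c = (1/14). The projection is proj_W(v) = U c.
Check: (v - proj_W(v)) · u_1 = 0  (should be 0).
Result: proj_W(v) = (0, 3/14, -1/7, 1/14).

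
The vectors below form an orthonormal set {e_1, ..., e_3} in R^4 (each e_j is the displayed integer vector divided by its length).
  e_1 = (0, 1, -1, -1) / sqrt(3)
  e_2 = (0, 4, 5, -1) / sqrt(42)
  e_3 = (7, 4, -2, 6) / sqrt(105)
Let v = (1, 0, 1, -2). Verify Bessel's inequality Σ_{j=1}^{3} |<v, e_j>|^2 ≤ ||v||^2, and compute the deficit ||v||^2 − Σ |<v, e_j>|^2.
Σ |<v, e_j>|^2 = 59/30; ||v||^2 = 6; deficit = 121/30

Write each e_j = u_j / sqrt(<u_j, u_j>) where u_j is the displayed integer vector. Then <v, e_j> = <v, u_j> / sqrt(<u_j, u_j>), so |<v, e_j>|^2 = <v, u_j>^2 / <u_j, u_j>.
Coefficients: <v, e_1> = 1/sqrt(3), <v, e_2> = 7/sqrt(42), <v, e_3> = -7/sqrt(105).
Square and sum: Σ |<v, e_j>|^2 = 59/30.
Compute ||v||^2 = v·v = 6.
Deficit = 6 − 59/30 = 121/30 ≥ 0, confirming Bessel's inequality. (The deficit equals ||v − Σ <v,e_j> e_j||^2, the squared distance from v to span{e_j}.)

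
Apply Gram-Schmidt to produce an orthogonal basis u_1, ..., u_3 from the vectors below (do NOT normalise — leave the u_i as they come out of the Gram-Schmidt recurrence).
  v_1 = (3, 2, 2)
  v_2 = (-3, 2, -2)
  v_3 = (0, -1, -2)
Orthogonal basis:
  u_1 = (3, 2, 2)
  u_2 = (-24/17, 52/17, -16/17)
  u_3 = (12/13, 0, -18/13)

Apply the Gram-Schmidt recurrence
  u_1 = v_1
  u_i = v_i − Σ_{j<i} ((v_i · u_j) / (u_j · u_j)) · u_j.

Step by step this gives:
  u_1 = (3, 2, 2)
  u_2 = (-24/17, 52/17, -16/17)
  u_3 = (12/13, 0, -18/13)

Orthogonality check:
  u_2 · u_1 = 0 (should be 0)
  u_3 · u_1 = 0 (should be 0)
  u_3 · u_2 = 0 (should be 0)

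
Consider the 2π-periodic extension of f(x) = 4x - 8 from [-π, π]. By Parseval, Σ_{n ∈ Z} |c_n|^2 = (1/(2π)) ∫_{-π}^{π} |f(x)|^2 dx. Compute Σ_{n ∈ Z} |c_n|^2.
Σ |c_n|^2 = 16π^2/3 + 64

Expand and integrate term by term over [-π, π]:
  ∫ (4x)^2 dx = 16·(2π^3/3); ∫ 2·4·(-8)·x dx = 0 (odd integrand); ∫ (-8)^2 dx = 64·2π.
So (1/(2π)) ∫_{-π}^{π} (4x - 8)^2 dx = 16π^2/3 + 64 = 16π^2/3 + 64.
Parseval ⇒ Σ |c_n|^2 = 16π^2/3 + 64.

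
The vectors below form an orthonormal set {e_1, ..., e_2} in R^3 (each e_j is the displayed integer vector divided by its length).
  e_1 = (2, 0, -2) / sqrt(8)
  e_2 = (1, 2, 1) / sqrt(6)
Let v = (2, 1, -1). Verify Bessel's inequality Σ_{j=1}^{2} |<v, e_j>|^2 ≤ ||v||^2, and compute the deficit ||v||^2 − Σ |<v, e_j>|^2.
Σ |<v, e_j>|^2 = 6; ||v||^2 = 6; deficit = 0

Write each e_j = u_j / sqrt(<u_j, u_j>) where u_j is the displayed integer vector. Then <v, e_j> = <v, u_j> / sqrt(<u_j, u_j>), so |<v, e_j>|^2 = <v, u_j>^2 / <u_j, u_j>.
Coefficients: <v, e_1> = 6/sqrt(8), <v, e_2> = 3/sqrt(6).
Square and sum: Σ |<v, e_j>|^2 = 6.
Compute ||v||^2 = v·v = 6.
Deficit = 6 − 6 = 0 ≥ 0, confirming Bessel's inequality. (The deficit equals ||v − Σ <v,e_j> e_j||^2, the squared distance from v to span{e_j}.)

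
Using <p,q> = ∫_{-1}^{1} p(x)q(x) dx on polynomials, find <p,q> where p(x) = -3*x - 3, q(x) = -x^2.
<p,q> = 2

Expand the product: p(x)·q(x) = 3*x^3 + 3*x^2.
∫_{-1}^{1} of each monomial x^k gives [2/(k+1) if k even, 0 if k odd]. Integrating term-by-term (or equivalently evaluating the antiderivative F(x) = 3*x^4/4 + x^3 at the endpoints):
  F(1) − F(−1) = 7/4 − (-1/4) = 2.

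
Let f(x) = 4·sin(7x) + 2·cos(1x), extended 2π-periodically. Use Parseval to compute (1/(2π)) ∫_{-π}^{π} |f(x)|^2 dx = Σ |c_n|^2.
Σ |c_n|^2 = 10

Expand |f|^2 and use orthogonality of {sin(nx), cos(mx)} on [-π, π]:
  ∫_{-π}^{π} sin(nx)^2 dx = π, ∫ cos(mx)^2 dx = π, and cross terms integrate to 0.
So ∫_{-π}^{π} f(x)^2 dx = 4^2 · π + 2^2 · π = (16 + 4)π.
Divide by 2π: (16 + 4)/2 = 10.
By Parseval, this equals Σ |c_n|^2.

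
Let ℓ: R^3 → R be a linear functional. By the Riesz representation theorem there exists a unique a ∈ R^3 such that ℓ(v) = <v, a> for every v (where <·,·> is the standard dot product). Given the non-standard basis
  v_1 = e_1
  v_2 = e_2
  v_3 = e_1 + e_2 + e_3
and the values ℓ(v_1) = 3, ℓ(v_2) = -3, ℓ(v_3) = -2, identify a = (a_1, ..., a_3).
a = (3, -3, -2)

Write a = (a_1, ..., a_3) in the standard basis. For each basis vector v_i, ℓ(v_i) = <v_i, a> is a linear equation in the a_j's. Collect the n equations into a matrix system V a = ℓ, where row i of V is v_i (expressed in the standard basis). Since V is invertible (lower-triangular with 1s on the diagonal, up to permutation), solve by back-substitution:
  V =
[[1, 0, 0],
 [0, 1, 0],
 [1, 1, 1]]
  V a = (3, -3, -2)
Solving gives a = (3, -3, -2).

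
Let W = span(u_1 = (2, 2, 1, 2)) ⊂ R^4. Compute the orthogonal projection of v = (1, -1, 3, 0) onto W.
proj_W(v) = (6/13, 6/13, 3/13, 6/13)

Set up U = [u_1 | ... | u_1] ∈ R^(4×1). The projector onto W = col(U) is P = U (U^T U)^(-1) U^T.
Compute U^T U =
  [13],
and U^T v = (3).
Solve U^T U · c = U^T v for the coefficients: c = (3/13). The projection is proj_W(v) = U c.
Check: (v - proj_W(v)) · u_1 = 0  (should be 0).
Result: proj_W(v) = (6/13, 6/13, 3/13, 6/13).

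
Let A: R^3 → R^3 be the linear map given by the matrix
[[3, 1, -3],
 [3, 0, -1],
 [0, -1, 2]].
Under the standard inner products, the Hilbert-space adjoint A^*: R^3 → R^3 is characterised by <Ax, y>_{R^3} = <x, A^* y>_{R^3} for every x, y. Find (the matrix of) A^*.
A^* = A^T =
[[3, 3, 0],
 [1, 0, -1],
 [-3, -1, 2]]

For real matrices with standard dot products, the defining identity <Ax, y> = <x, A^* y> gives (Ax)^T y = x^T (A^*) y, i.e. x^T A^T y = x^T (A^*) y. Since this holds for all x, y, we must have A^* = A^T. Therefore
A^* =
[[3, 3, 0],
 [1, 0, -1],
 [-3, -1, 2]].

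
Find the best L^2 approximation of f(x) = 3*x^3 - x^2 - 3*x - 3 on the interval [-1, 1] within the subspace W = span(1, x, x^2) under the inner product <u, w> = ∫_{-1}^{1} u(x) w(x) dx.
g(x) = -x^2 - 6*x/5 - 3

The best approximation g ∈ W is the orthogonal projection of f onto W. Writing g = a_0 + a_1 x + a_2 x^2, the coefficients solve the normal equations G · a = b where
  G_{ij} = <φ_i, φ_j> and b_i = <f, φ_i>, with φ_0 = 1, φ_1 = x, φ_2 = x^2.
G =
  [2, 0, 2/3]
  [0, 2/3, 0]
  [2/3, 0, 2/5],
b = (-20/3, -4/5, -12/5).
Solving gives a_0 = -3, a_1 = -6/5, a_2 = -1, so
  g(x) = -x^2 - 6*x/5 - 3.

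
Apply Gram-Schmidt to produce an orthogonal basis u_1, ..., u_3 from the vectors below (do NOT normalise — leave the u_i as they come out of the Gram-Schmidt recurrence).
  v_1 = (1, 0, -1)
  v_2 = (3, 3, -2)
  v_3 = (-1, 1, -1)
Orthogonal basis:
  u_1 = (1, 0, -1)
  u_2 = (1/2, 3, 1/2)
  u_3 = (-21/19, 7/19, -21/19)

Apply the Gram-Schmidt recurrence
  u_1 = v_1
  u_i = v_i − Σ_{j<i} ((v_i · u_j) / (u_j · u_j)) · u_j.

Step by step this gives:
  u_1 = (1, 0, -1)
  u_2 = (1/2, 3, 1/2)
  u_3 = (-21/19, 7/19, -21/19)

Orthogonality check:
  u_2 · u_1 = 0 (should be 0)
  u_3 · u_1 = 0 (should be 0)
  u_3 · u_2 = 0 (should be 0)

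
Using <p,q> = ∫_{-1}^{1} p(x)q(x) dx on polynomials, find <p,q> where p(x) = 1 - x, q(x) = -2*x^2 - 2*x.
<p,q> = 0

Expand the product: p(x)·q(x) = 2*x^3 - 2*x.
∫_{-1}^{1} of each monomial x^k gives [2/(k+1) if k even, 0 if k odd]. Integrating term-by-term (or equivalently evaluating the antiderivative F(x) = x^4/2 - x^2 at the endpoints):
  F(1) − F(−1) = -1/2 − (-1/2) = 0.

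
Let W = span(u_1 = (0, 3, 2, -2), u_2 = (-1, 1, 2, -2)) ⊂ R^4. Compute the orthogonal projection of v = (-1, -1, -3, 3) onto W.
proj_W(v) = (39/49, -93/49, -114/49, 114/49)

Set up U = [u_1 | ... | u_2] ∈ R^(4×2). The projector onto W = col(U) is P = U (U^T U)^(-1) U^T.
Compute U^T U =
  [17, 11]
  [11, 10],
and U^T v = (-15, -12).
Solve U^T U · c = U^T v for the coefficients: c = (-18/49, -39/49). The projection is proj_W(v) = U c.
Check: (v - proj_W(v)) · u_1 = 0  (should be 0).
Check: (v - proj_W(v)) · u_2 = 0  (should be 0).
Result: proj_W(v) = (39/49, -93/49, -114/49, 114/49).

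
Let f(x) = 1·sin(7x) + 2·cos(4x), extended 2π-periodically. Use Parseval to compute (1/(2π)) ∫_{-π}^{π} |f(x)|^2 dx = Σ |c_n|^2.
Σ |c_n|^2 = 5/2

Expand |f|^2 and use orthogonality of {sin(nx), cos(mx)} on [-π, π]:
  ∫_{-π}^{π} sin(nx)^2 dx = π, ∫ cos(mx)^2 dx = π, and cross terms integrate to 0.
So ∫_{-π}^{π} f(x)^2 dx = 1^2 · π + 2^2 · π = (1 + 4)π.
Divide by 2π: (1 + 4)/2 = 5/2.
By Parseval, this equals Σ |c_n|^2.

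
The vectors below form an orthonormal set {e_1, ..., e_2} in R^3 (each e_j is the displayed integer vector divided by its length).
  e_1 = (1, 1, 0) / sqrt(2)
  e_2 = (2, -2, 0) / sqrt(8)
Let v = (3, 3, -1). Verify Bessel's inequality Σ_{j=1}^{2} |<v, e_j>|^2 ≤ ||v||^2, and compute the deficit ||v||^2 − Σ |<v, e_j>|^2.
Σ |<v, e_j>|^2 = 18; ||v||^2 = 19; deficit = 1

Write each e_j = u_j / sqrt(<u_j, u_j>) where u_j is the displayed integer vector. Then <v, e_j> = <v, u_j> / sqrt(<u_j, u_j>), so |<v, e_j>|^2 = <v, u_j>^2 / <u_j, u_j>.
Coefficients: <v, e_1> = 6/sqrt(2), <v, e_2> = 0/sqrt(8).
Square and sum: Σ |<v, e_j>|^2 = 18.
Compute ||v||^2 = v·v = 19.
Deficit = 19 − 18 = 1 ≥ 0, confirming Bessel's inequality. (The deficit equals ||v − Σ <v,e_j> e_j||^2, the squared distance from v to span{e_j}.)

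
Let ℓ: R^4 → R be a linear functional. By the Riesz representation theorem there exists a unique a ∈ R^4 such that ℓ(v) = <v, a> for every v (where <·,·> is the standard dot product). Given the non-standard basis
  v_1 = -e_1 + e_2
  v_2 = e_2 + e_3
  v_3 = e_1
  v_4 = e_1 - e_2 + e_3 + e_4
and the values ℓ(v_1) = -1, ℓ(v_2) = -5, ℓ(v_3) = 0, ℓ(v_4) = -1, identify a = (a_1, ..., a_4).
a = (0, -1, -4, 2)

Write a = (a_1, ..., a_4) in the standard basis. For each basis vector v_i, ℓ(v_i) = <v_i, a> is a linear equation in the a_j's. Collect the n equations into a matrix system V a = ℓ, where row i of V is v_i (expressed in the standard basis). Since V is invertible (lower-triangular with 1s on the diagonal, up to permutation), solve by back-substitution:
  V =
[[-1, 1, 0, 0],
 [0, 1, 1, 0],
 [1, 0, 0, 0],
 [1, -1, 1, 1]]
  V a = (-1, -5, 0, -1)
Solving gives a = (0, -1, -4, 2).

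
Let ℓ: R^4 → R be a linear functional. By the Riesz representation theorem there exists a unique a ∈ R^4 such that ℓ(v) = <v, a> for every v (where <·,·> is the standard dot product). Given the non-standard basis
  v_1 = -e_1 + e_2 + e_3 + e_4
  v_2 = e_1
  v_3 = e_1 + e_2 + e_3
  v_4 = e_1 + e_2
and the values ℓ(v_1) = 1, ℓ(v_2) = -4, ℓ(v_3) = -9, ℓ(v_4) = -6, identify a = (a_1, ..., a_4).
a = (-4, -2, -3, 2)

Write a = (a_1, ..., a_4) in the standard basis. For each basis vector v_i, ℓ(v_i) = <v_i, a> is a linear equation in the a_j's. Collect the n equations into a matrix system V a = ℓ, where row i of V is v_i (expressed in the standard basis). Since V is invertible (lower-triangular with 1s on the diagonal, up to permutation), solve by back-substitution:
  V =
[[-1, 1, 1, 1],
 [1, 0, 0, 0],
 [1, 1, 1, 0],
 [1, 1, 0, 0]]
  V a = (1, -4, -9, -6)
Solving gives a = (-4, -2, -3, 2).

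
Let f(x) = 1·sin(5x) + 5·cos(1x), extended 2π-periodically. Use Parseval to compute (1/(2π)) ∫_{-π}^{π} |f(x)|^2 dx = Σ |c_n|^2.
Σ |c_n|^2 = 13

Expand |f|^2 and use orthogonality of {sin(nx), cos(mx)} on [-π, π]:
  ∫_{-π}^{π} sin(nx)^2 dx = π, ∫ cos(mx)^2 dx = π, and cross terms integrate to 0.
So ∫_{-π}^{π} f(x)^2 dx = 1^2 · π + 5^2 · π = (1 + 25)π.
Divide by 2π: (1 + 25)/2 = 13.
By Parseval, this equals Σ |c_n|^2.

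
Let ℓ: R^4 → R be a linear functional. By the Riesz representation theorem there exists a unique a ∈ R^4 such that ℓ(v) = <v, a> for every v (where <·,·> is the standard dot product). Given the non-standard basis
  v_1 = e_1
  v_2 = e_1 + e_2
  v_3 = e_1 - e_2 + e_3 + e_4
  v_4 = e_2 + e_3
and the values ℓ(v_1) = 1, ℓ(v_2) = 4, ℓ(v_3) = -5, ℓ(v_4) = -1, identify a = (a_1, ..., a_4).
a = (1, 3, -4, 1)

Write a = (a_1, ..., a_4) in the standard basis. For each basis vector v_i, ℓ(v_i) = <v_i, a> is a linear equation in the a_j's. Collect the n equations into a matrix system V a = ℓ, where row i of V is v_i (expressed in the standard basis). Since V is invertible (lower-triangular with 1s on the diagonal, up to permutation), solve by back-substitution:
  V =
[[1, 0, 0, 0],
 [1, 1, 0, 0],
 [1, -1, 1, 1],
 [0, 1, 1, 0]]
  V a = (1, 4, -5, -1)
Solving gives a = (1, 3, -4, 1).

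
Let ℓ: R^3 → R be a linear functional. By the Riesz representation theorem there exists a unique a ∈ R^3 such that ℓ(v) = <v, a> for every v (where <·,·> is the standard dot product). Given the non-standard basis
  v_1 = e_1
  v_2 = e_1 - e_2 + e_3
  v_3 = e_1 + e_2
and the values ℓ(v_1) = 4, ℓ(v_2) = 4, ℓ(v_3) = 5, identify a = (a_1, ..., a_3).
a = (4, 1, 1)

Write a = (a_1, ..., a_3) in the standard basis. For each basis vector v_i, ℓ(v_i) = <v_i, a> is a linear equation in the a_j's. Collect the n equations into a matrix system V a = ℓ, where row i of V is v_i (expressed in the standard basis). Since V is invertible (lower-triangular with 1s on the diagonal, up to permutation), solve by back-substitution:
  V =
[[1, 0, 0],
 [1, -1, 1],
 [1, 1, 0]]
  V a = (4, 4, 5)
Solving gives a = (4, 1, 1).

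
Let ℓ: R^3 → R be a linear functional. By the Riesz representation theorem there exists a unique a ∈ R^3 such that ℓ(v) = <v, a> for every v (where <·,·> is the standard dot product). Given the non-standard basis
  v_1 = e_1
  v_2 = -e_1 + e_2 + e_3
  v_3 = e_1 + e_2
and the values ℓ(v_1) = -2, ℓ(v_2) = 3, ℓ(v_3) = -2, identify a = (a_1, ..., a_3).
a = (-2, 0, 1)

Write a = (a_1, ..., a_3) in the standard basis. For each basis vector v_i, ℓ(v_i) = <v_i, a> is a linear equation in the a_j's. Collect the n equations into a matrix system V a = ℓ, where row i of V is v_i (expressed in the standard basis). Since V is invertible (lower-triangular with 1s on the diagonal, up to permutation), solve by back-substitution:
  V =
[[1, 0, 0],
 [-1, 1, 1],
 [1, 1, 0]]
  V a = (-2, 3, -2)
Solving gives a = (-2, 0, 1).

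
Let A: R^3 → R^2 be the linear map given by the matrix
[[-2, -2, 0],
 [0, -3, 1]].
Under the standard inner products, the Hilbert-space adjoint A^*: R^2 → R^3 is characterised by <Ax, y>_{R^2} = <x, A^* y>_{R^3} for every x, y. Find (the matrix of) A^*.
A^* = A^T =
[[-2, 0],
 [-2, -3],
 [0, 1]]

For real matrices with standard dot products, the defining identity <Ax, y> = <x, A^* y> gives (Ax)^T y = x^T (A^*) y, i.e. x^T A^T y = x^T (A^*) y. Since this holds for all x, y, we must have A^* = A^T. Therefore
A^* =
[[-2, 0],
 [-2, -3],
 [0, 1]].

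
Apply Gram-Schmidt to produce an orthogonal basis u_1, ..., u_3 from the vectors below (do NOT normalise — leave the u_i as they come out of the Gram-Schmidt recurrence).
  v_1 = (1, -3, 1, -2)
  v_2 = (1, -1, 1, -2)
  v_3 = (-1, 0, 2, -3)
Orthogonal basis:
  u_1 = (1, -3, 1, -2)
  u_2 = (2/5, 4/5, 2/5, -4/5)
  u_3 = (-13/6, 0, 5/6, -2/3)

Apply the Gram-Schmidt recurrence
  u_1 = v_1
  u_i = v_i − Σ_{j<i} ((v_i · u_j) / (u_j · u_j)) · u_j.

Step by step this gives:
  u_1 = (1, -3, 1, -2)
  u_2 = (2/5, 4/5, 2/5, -4/5)
  u_3 = (-13/6, 0, 5/6, -2/3)

Orthogonality check:
  u_2 · u_1 = 0 (should be 0)
  u_3 · u_1 = 0 (should be 0)
  u_3 · u_2 = 0 (should be 0)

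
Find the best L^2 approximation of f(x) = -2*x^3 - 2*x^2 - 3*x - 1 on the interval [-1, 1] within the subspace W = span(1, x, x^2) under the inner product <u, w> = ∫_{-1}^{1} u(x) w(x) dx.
g(x) = -2*x^2 - 21*x/5 - 1

The best approximation g ∈ W is the orthogonal projection of f onto W. Writing g = a_0 + a_1 x + a_2 x^2, the coefficients solve the normal equations G · a = b where
  G_{ij} = <φ_i, φ_j> and b_i = <f, φ_i>, with φ_0 = 1, φ_1 = x, φ_2 = x^2.
G =
  [2, 0, 2/3]
  [0, 2/3, 0]
  [2/3, 0, 2/5],
b = (-10/3, -14/5, -22/15).
Solving gives a_0 = -1, a_1 = -21/5, a_2 = -2, so
  g(x) = -2*x^2 - 21*x/5 - 1.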